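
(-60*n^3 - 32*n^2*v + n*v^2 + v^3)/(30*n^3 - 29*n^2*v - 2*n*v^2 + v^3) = (2*n + v)/(-n + v)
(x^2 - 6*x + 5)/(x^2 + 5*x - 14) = (x^2 - 6*x + 5)/(x^2 + 5*x - 14)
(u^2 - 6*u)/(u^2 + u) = (u - 6)/(u + 1)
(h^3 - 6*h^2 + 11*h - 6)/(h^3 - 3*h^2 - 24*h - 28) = (-h^3 + 6*h^2 - 11*h + 6)/(-h^3 + 3*h^2 + 24*h + 28)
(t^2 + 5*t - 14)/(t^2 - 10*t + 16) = (t + 7)/(t - 8)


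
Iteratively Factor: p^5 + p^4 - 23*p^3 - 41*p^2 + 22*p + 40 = (p + 1)*(p^4 - 23*p^2 - 18*p + 40) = (p + 1)*(p + 2)*(p^3 - 2*p^2 - 19*p + 20) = (p + 1)*(p + 2)*(p + 4)*(p^2 - 6*p + 5) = (p - 5)*(p + 1)*(p + 2)*(p + 4)*(p - 1)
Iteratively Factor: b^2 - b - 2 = (b - 2)*(b + 1)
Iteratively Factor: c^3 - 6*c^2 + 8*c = (c)*(c^2 - 6*c + 8) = c*(c - 4)*(c - 2)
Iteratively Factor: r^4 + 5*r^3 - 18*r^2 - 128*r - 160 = (r + 4)*(r^3 + r^2 - 22*r - 40) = (r + 4)^2*(r^2 - 3*r - 10) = (r - 5)*(r + 4)^2*(r + 2)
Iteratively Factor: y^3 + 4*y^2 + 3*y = (y)*(y^2 + 4*y + 3) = y*(y + 1)*(y + 3)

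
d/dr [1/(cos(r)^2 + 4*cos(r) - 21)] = 2*(cos(r) + 2)*sin(r)/(cos(r)^2 + 4*cos(r) - 21)^2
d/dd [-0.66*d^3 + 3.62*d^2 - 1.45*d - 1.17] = -1.98*d^2 + 7.24*d - 1.45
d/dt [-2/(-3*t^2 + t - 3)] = 2*(1 - 6*t)/(3*t^2 - t + 3)^2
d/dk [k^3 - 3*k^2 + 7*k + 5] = 3*k^2 - 6*k + 7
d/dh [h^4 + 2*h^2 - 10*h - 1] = 4*h^3 + 4*h - 10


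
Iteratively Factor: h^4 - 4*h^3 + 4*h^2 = (h)*(h^3 - 4*h^2 + 4*h) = h^2*(h^2 - 4*h + 4) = h^2*(h - 2)*(h - 2)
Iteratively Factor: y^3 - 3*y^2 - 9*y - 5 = (y - 5)*(y^2 + 2*y + 1) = (y - 5)*(y + 1)*(y + 1)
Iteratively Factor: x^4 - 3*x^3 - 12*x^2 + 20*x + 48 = (x + 2)*(x^3 - 5*x^2 - 2*x + 24) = (x - 3)*(x + 2)*(x^2 - 2*x - 8) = (x - 3)*(x + 2)^2*(x - 4)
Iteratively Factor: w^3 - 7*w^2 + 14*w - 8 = (w - 4)*(w^2 - 3*w + 2) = (w - 4)*(w - 1)*(w - 2)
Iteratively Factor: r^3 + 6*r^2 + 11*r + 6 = (r + 2)*(r^2 + 4*r + 3) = (r + 1)*(r + 2)*(r + 3)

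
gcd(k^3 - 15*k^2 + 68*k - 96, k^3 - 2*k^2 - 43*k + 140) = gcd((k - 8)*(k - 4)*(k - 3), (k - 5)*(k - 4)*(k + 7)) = k - 4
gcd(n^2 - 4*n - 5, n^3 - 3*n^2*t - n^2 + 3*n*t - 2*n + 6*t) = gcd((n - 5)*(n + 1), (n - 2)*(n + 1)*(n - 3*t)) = n + 1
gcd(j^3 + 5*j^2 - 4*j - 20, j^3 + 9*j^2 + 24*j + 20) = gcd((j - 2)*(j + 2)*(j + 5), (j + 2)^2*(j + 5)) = j^2 + 7*j + 10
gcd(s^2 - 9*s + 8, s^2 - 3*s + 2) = s - 1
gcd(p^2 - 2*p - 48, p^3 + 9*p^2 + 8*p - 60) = p + 6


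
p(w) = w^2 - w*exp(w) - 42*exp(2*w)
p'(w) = -w*exp(w) + 2*w - 84*exp(2*w) - exp(w)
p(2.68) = -8966.35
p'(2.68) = -17917.21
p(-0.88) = -6.09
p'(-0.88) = -16.26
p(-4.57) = 20.93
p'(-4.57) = -9.11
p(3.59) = -55259.34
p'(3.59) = -110443.43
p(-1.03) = -3.92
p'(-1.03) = -12.76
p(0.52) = -119.43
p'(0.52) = -239.17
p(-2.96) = 8.80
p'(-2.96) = -6.04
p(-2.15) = 4.30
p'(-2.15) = -5.31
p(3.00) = -16995.27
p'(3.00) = -33962.36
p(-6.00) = 36.01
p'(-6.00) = -11.99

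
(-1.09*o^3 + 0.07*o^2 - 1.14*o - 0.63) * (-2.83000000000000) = 3.0847*o^3 - 0.1981*o^2 + 3.2262*o + 1.7829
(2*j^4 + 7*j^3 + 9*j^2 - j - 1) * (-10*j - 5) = -20*j^5 - 80*j^4 - 125*j^3 - 35*j^2 + 15*j + 5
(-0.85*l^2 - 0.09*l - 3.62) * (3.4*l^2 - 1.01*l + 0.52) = -2.89*l^4 + 0.5525*l^3 - 12.6591*l^2 + 3.6094*l - 1.8824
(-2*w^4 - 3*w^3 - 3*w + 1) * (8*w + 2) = -16*w^5 - 28*w^4 - 6*w^3 - 24*w^2 + 2*w + 2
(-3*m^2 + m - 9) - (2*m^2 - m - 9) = -5*m^2 + 2*m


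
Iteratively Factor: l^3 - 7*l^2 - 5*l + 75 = (l - 5)*(l^2 - 2*l - 15) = (l - 5)^2*(l + 3)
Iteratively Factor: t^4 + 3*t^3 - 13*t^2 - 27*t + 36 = (t - 3)*(t^3 + 6*t^2 + 5*t - 12) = (t - 3)*(t - 1)*(t^2 + 7*t + 12) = (t - 3)*(t - 1)*(t + 3)*(t + 4)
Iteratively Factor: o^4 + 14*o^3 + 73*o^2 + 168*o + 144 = (o + 3)*(o^3 + 11*o^2 + 40*o + 48) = (o + 3)*(o + 4)*(o^2 + 7*o + 12) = (o + 3)^2*(o + 4)*(o + 4)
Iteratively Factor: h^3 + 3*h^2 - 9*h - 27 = (h + 3)*(h^2 - 9) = (h + 3)^2*(h - 3)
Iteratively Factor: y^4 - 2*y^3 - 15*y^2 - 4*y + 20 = (y + 2)*(y^3 - 4*y^2 - 7*y + 10) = (y - 5)*(y + 2)*(y^2 + y - 2) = (y - 5)*(y - 1)*(y + 2)*(y + 2)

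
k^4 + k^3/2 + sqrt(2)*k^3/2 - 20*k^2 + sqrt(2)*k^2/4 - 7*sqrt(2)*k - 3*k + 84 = (k - 7/2)*(k + 4)*(k - 3*sqrt(2)/2)*(k + 2*sqrt(2))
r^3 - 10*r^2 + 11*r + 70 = (r - 7)*(r - 5)*(r + 2)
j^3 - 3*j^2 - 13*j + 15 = (j - 5)*(j - 1)*(j + 3)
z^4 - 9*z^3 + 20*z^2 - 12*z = z*(z - 6)*(z - 2)*(z - 1)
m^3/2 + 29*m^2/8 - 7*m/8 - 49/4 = (m/2 + 1)*(m - 7/4)*(m + 7)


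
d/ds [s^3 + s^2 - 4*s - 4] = 3*s^2 + 2*s - 4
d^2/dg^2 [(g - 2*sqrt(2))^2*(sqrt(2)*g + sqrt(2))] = 6*sqrt(2)*g - 16 + 2*sqrt(2)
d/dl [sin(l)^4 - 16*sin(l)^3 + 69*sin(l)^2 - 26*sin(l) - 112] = 2*(2*sin(l)^3 - 24*sin(l)^2 + 69*sin(l) - 13)*cos(l)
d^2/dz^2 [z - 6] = 0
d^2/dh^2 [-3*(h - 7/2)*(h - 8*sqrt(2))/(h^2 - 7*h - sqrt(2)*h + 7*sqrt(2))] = 21*(-h^3 + 2*sqrt(2)*h^3 - 18*sqrt(2)*h^2 - 48*h + 147*sqrt(2)*h - 327*sqrt(2) + 98)/(h^6 - 21*h^5 - 3*sqrt(2)*h^5 + 63*sqrt(2)*h^4 + 153*h^4 - 443*sqrt(2)*h^3 - 469*h^3 + 882*h^2 + 1071*sqrt(2)*h^2 - 2058*h - 294*sqrt(2)*h + 686*sqrt(2))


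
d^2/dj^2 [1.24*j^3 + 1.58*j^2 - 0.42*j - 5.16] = 7.44*j + 3.16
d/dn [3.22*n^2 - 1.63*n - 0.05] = 6.44*n - 1.63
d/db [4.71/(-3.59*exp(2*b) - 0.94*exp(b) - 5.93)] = (33.8178*exp(b) + 4.4274)*exp(b)/(3.59*exp(2*b) + 0.94*exp(b) + 5.93)^2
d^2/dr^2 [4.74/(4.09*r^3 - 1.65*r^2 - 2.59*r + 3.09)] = ((15.642 - 116.3196*r)*(4.09*r^3 - 1.65*r^2 - 2.59*r + 3.09) + 4.74*(-24.54*r^2 + 6.6*r + 5.18)*(-12.27*r^2 + 3.3*r + 2.59))/(4.09*r^3 - 1.65*r^2 - 2.59*r + 3.09)^3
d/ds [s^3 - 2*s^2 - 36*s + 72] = 3*s^2 - 4*s - 36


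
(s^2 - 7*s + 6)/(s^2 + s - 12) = (s^2 - 7*s + 6)/(s^2 + s - 12)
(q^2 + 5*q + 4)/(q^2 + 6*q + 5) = (q + 4)/(q + 5)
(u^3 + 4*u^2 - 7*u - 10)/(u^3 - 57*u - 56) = (u^2 + 3*u - 10)/(u^2 - u - 56)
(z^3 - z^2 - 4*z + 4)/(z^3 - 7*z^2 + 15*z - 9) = (z^2 - 4)/(z^2 - 6*z + 9)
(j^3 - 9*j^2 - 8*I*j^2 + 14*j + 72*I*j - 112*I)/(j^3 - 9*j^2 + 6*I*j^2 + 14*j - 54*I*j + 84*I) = (j - 8*I)/(j + 6*I)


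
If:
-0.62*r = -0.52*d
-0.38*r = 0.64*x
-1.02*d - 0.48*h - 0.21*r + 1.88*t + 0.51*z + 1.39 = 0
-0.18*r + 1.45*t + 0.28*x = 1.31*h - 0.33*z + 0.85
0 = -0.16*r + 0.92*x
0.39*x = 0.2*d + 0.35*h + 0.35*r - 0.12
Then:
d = 0.00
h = 0.34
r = 0.00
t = 8.96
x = 0.00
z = -35.43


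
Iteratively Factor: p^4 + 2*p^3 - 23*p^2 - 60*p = (p + 3)*(p^3 - p^2 - 20*p) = p*(p + 3)*(p^2 - p - 20) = p*(p + 3)*(p + 4)*(p - 5)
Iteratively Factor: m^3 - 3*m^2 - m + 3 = (m - 1)*(m^2 - 2*m - 3) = (m - 1)*(m + 1)*(m - 3)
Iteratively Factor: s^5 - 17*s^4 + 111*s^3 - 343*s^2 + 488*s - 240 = (s - 1)*(s^4 - 16*s^3 + 95*s^2 - 248*s + 240) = (s - 5)*(s - 1)*(s^3 - 11*s^2 + 40*s - 48) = (s - 5)*(s - 4)*(s - 1)*(s^2 - 7*s + 12) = (s - 5)*(s - 4)^2*(s - 1)*(s - 3)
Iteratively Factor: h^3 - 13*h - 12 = (h - 4)*(h^2 + 4*h + 3) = (h - 4)*(h + 1)*(h + 3)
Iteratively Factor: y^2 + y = (y)*(y + 1)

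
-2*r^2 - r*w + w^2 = (-2*r + w)*(r + w)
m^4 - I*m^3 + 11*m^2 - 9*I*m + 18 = (m - 3*I)*(m - 2*I)*(m + I)*(m + 3*I)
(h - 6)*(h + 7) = h^2 + h - 42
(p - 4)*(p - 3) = p^2 - 7*p + 12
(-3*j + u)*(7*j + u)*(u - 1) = -21*j^2*u + 21*j^2 + 4*j*u^2 - 4*j*u + u^3 - u^2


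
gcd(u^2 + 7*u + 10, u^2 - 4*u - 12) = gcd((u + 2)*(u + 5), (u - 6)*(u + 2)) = u + 2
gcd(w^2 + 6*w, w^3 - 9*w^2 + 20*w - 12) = 1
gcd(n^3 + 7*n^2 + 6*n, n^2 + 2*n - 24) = n + 6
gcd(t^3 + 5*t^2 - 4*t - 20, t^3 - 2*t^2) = t - 2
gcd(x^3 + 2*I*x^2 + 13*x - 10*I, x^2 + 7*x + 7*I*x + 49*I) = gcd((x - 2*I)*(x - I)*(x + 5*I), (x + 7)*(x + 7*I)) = 1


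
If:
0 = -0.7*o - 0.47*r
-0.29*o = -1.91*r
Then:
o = 0.00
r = 0.00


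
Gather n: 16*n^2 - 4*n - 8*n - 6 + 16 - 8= 16*n^2 - 12*n + 2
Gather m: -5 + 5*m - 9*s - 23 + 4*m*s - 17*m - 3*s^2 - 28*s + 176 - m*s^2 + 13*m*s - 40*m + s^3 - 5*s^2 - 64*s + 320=m*(-s^2 + 17*s - 52) + s^3 - 8*s^2 - 101*s + 468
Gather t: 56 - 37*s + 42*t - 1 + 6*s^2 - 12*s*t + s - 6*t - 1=6*s^2 - 36*s + t*(36 - 12*s) + 54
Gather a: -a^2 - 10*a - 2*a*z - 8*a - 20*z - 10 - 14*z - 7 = -a^2 + a*(-2*z - 18) - 34*z - 17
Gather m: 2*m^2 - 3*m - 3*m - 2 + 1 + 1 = 2*m^2 - 6*m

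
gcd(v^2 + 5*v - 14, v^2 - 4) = v - 2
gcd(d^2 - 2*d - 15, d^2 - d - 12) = d + 3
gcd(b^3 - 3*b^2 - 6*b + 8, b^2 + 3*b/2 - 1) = b + 2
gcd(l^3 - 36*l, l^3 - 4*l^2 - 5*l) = l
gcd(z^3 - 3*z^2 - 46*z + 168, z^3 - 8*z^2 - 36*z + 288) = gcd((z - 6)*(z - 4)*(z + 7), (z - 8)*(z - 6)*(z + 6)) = z - 6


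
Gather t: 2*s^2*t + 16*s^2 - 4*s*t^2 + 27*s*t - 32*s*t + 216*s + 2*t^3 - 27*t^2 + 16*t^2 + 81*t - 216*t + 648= 16*s^2 + 216*s + 2*t^3 + t^2*(-4*s - 11) + t*(2*s^2 - 5*s - 135) + 648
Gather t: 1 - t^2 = 1 - t^2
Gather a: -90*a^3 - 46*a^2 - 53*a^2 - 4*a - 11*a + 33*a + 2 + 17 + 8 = -90*a^3 - 99*a^2 + 18*a + 27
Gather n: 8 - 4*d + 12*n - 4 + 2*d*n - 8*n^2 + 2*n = -4*d - 8*n^2 + n*(2*d + 14) + 4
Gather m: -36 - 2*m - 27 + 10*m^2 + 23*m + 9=10*m^2 + 21*m - 54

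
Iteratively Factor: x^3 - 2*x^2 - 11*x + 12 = (x - 4)*(x^2 + 2*x - 3) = (x - 4)*(x - 1)*(x + 3)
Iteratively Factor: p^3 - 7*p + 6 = (p - 2)*(p^2 + 2*p - 3) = (p - 2)*(p + 3)*(p - 1)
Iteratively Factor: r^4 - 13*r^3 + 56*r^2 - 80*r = (r)*(r^3 - 13*r^2 + 56*r - 80) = r*(r - 4)*(r^2 - 9*r + 20) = r*(r - 4)^2*(r - 5)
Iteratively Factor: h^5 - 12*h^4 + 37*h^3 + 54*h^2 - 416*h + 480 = (h - 4)*(h^4 - 8*h^3 + 5*h^2 + 74*h - 120) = (h - 4)^2*(h^3 - 4*h^2 - 11*h + 30) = (h - 4)^2*(h - 2)*(h^2 - 2*h - 15) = (h - 4)^2*(h - 2)*(h + 3)*(h - 5)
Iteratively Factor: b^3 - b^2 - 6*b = (b + 2)*(b^2 - 3*b) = b*(b + 2)*(b - 3)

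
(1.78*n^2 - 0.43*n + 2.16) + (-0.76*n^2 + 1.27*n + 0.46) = 1.02*n^2 + 0.84*n + 2.62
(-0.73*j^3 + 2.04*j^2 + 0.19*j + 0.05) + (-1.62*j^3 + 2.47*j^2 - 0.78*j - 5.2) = -2.35*j^3 + 4.51*j^2 - 0.59*j - 5.15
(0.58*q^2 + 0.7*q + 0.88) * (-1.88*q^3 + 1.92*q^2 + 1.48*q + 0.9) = -1.0904*q^5 - 0.2024*q^4 + 0.548*q^3 + 3.2476*q^2 + 1.9324*q + 0.792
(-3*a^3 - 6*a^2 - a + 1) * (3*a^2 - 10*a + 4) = -9*a^5 + 12*a^4 + 45*a^3 - 11*a^2 - 14*a + 4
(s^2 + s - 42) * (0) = 0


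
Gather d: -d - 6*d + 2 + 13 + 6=21 - 7*d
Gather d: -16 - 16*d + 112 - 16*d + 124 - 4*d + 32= 252 - 36*d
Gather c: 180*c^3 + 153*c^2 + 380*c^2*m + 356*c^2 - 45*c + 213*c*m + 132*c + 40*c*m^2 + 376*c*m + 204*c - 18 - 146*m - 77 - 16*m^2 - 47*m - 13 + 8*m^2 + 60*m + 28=180*c^3 + c^2*(380*m + 509) + c*(40*m^2 + 589*m + 291) - 8*m^2 - 133*m - 80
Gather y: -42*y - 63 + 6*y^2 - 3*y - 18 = 6*y^2 - 45*y - 81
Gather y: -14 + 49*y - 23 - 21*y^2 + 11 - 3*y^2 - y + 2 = -24*y^2 + 48*y - 24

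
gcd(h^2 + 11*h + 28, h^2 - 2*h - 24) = h + 4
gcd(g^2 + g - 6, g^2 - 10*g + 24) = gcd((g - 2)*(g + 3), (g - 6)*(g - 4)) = 1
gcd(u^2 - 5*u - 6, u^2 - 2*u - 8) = 1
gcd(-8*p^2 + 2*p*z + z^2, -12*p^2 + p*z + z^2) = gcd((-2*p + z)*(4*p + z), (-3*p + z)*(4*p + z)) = 4*p + z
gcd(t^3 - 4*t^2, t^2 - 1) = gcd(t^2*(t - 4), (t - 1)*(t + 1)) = 1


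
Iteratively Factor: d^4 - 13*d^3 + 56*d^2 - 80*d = (d - 4)*(d^3 - 9*d^2 + 20*d) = (d - 4)^2*(d^2 - 5*d) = d*(d - 4)^2*(d - 5)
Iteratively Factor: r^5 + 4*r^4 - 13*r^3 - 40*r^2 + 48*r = (r - 3)*(r^4 + 7*r^3 + 8*r^2 - 16*r) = (r - 3)*(r + 4)*(r^3 + 3*r^2 - 4*r) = (r - 3)*(r - 1)*(r + 4)*(r^2 + 4*r) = (r - 3)*(r - 1)*(r + 4)^2*(r)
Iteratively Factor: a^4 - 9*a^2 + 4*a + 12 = (a - 2)*(a^3 + 2*a^2 - 5*a - 6) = (a - 2)*(a + 1)*(a^2 + a - 6) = (a - 2)^2*(a + 1)*(a + 3)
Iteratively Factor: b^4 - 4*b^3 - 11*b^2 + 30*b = (b + 3)*(b^3 - 7*b^2 + 10*b) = (b - 5)*(b + 3)*(b^2 - 2*b) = (b - 5)*(b - 2)*(b + 3)*(b)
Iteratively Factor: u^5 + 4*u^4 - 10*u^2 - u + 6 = (u - 1)*(u^4 + 5*u^3 + 5*u^2 - 5*u - 6) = (u - 1)*(u + 2)*(u^3 + 3*u^2 - u - 3) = (u - 1)*(u + 1)*(u + 2)*(u^2 + 2*u - 3) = (u - 1)^2*(u + 1)*(u + 2)*(u + 3)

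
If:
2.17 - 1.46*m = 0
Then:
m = 1.49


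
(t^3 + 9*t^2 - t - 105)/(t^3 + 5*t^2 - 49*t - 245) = (t - 3)/(t - 7)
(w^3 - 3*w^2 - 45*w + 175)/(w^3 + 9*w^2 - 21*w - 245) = (w - 5)/(w + 7)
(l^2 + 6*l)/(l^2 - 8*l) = (l + 6)/(l - 8)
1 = 1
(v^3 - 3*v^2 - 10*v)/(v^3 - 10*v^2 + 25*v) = (v + 2)/(v - 5)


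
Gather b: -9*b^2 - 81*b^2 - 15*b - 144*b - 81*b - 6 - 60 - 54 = -90*b^2 - 240*b - 120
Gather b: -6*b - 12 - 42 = -6*b - 54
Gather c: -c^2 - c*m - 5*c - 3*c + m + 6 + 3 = -c^2 + c*(-m - 8) + m + 9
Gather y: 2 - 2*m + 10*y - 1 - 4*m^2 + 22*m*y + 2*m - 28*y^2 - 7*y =-4*m^2 - 28*y^2 + y*(22*m + 3) + 1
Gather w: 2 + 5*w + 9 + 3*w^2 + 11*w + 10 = 3*w^2 + 16*w + 21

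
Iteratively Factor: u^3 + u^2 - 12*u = (u - 3)*(u^2 + 4*u) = (u - 3)*(u + 4)*(u)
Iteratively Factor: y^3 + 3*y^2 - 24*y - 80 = (y + 4)*(y^2 - y - 20) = (y + 4)^2*(y - 5)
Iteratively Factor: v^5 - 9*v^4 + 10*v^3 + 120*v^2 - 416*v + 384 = (v + 4)*(v^4 - 13*v^3 + 62*v^2 - 128*v + 96) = (v - 2)*(v + 4)*(v^3 - 11*v^2 + 40*v - 48) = (v - 4)*(v - 2)*(v + 4)*(v^2 - 7*v + 12) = (v - 4)^2*(v - 2)*(v + 4)*(v - 3)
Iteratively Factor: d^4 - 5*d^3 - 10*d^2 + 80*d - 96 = (d - 2)*(d^3 - 3*d^2 - 16*d + 48) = (d - 3)*(d - 2)*(d^2 - 16) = (d - 3)*(d - 2)*(d + 4)*(d - 4)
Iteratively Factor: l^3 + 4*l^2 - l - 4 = (l + 4)*(l^2 - 1) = (l + 1)*(l + 4)*(l - 1)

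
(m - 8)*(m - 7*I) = m^2 - 8*m - 7*I*m + 56*I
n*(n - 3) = n^2 - 3*n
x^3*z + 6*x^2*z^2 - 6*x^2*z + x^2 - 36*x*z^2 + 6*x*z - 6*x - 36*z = (x - 6)*(x + 6*z)*(x*z + 1)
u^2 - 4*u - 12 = (u - 6)*(u + 2)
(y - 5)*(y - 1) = y^2 - 6*y + 5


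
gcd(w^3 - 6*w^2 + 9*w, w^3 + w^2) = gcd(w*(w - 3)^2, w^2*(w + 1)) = w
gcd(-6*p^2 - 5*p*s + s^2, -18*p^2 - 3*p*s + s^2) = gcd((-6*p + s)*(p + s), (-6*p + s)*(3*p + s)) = 6*p - s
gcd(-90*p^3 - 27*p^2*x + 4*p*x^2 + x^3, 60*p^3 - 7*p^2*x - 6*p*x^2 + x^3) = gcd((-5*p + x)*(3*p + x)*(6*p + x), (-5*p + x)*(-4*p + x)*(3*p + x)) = -15*p^2 - 2*p*x + x^2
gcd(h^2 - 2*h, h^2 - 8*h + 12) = h - 2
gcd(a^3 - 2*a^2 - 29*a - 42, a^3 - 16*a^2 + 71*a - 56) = a - 7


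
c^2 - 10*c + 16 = (c - 8)*(c - 2)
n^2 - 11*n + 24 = (n - 8)*(n - 3)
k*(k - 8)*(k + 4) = k^3 - 4*k^2 - 32*k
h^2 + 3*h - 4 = (h - 1)*(h + 4)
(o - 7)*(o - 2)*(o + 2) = o^3 - 7*o^2 - 4*o + 28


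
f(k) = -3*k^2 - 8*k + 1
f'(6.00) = -44.00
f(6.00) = -155.00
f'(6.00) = -44.00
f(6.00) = -155.00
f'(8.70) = -60.20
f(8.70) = -295.67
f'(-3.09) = 10.54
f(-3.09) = -2.92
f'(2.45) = -22.70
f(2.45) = -36.61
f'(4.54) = -35.24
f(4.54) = -97.15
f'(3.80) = -30.80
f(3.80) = -72.72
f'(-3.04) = 10.24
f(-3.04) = -2.40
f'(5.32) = -39.92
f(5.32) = -126.47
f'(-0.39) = -5.66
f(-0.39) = 3.66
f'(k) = -6*k - 8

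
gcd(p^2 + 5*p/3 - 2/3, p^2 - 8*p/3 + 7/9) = p - 1/3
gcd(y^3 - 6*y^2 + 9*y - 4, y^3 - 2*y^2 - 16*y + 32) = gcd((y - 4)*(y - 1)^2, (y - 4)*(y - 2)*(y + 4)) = y - 4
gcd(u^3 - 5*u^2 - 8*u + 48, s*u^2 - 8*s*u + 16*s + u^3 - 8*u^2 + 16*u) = u^2 - 8*u + 16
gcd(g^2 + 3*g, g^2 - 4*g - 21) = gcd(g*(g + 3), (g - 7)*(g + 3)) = g + 3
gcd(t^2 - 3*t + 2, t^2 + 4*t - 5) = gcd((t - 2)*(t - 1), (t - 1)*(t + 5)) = t - 1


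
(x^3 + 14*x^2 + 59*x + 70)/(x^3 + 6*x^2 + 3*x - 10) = (x + 7)/(x - 1)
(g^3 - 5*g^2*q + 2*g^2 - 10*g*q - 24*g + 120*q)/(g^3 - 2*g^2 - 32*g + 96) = (g - 5*q)/(g - 4)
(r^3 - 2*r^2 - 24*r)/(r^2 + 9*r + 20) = r*(r - 6)/(r + 5)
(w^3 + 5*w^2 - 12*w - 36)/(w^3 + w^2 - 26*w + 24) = (w^2 - w - 6)/(w^2 - 5*w + 4)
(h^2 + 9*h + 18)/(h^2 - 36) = (h + 3)/(h - 6)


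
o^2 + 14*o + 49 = (o + 7)^2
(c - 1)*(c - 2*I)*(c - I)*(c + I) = c^4 - c^3 - 2*I*c^3 + c^2 + 2*I*c^2 - c - 2*I*c + 2*I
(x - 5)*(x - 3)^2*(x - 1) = x^4 - 12*x^3 + 50*x^2 - 84*x + 45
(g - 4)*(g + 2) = g^2 - 2*g - 8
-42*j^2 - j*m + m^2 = (-7*j + m)*(6*j + m)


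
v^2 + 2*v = v*(v + 2)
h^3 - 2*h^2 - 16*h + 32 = (h - 4)*(h - 2)*(h + 4)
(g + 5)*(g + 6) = g^2 + 11*g + 30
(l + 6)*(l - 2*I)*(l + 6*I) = l^3 + 6*l^2 + 4*I*l^2 + 12*l + 24*I*l + 72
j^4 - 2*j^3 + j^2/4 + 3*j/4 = j*(j - 3/2)*(j - 1)*(j + 1/2)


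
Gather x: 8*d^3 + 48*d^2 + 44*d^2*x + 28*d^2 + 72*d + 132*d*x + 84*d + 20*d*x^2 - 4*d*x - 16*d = 8*d^3 + 76*d^2 + 20*d*x^2 + 140*d + x*(44*d^2 + 128*d)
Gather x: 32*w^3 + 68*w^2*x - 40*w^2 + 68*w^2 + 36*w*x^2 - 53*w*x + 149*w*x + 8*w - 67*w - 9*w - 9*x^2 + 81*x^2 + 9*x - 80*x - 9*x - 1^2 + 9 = 32*w^3 + 28*w^2 - 68*w + x^2*(36*w + 72) + x*(68*w^2 + 96*w - 80) + 8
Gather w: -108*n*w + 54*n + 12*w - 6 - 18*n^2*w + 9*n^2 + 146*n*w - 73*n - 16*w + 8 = 9*n^2 - 19*n + w*(-18*n^2 + 38*n - 4) + 2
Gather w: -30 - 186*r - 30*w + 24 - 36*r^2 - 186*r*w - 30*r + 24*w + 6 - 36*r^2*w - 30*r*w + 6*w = -36*r^2 - 216*r + w*(-36*r^2 - 216*r)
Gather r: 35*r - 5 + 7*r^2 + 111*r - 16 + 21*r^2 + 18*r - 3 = 28*r^2 + 164*r - 24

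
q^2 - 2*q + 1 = (q - 1)^2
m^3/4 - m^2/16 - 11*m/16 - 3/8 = (m/4 + 1/4)*(m - 2)*(m + 3/4)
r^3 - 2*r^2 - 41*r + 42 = (r - 7)*(r - 1)*(r + 6)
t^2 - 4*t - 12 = (t - 6)*(t + 2)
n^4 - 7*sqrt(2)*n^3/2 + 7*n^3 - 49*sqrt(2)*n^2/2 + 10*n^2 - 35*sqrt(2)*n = n*(n + 2)*(n + 5)*(n - 7*sqrt(2)/2)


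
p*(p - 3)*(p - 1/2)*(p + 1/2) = p^4 - 3*p^3 - p^2/4 + 3*p/4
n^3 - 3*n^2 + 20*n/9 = n*(n - 5/3)*(n - 4/3)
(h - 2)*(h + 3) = h^2 + h - 6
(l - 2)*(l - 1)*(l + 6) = l^3 + 3*l^2 - 16*l + 12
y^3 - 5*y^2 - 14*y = y*(y - 7)*(y + 2)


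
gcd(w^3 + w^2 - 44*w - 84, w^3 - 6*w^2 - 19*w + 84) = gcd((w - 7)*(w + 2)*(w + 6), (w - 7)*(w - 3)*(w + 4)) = w - 7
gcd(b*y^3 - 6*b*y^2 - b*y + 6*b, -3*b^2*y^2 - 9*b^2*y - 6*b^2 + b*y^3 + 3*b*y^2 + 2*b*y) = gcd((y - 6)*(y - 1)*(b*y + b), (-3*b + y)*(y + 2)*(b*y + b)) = b*y + b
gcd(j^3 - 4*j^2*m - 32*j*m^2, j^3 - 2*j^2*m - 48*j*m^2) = j^2 - 8*j*m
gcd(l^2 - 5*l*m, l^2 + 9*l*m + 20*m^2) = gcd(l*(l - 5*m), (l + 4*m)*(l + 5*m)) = 1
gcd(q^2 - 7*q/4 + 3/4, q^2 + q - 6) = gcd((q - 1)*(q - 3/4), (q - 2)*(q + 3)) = 1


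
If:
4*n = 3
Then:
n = 3/4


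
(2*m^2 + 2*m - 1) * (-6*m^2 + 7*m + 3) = -12*m^4 + 2*m^3 + 26*m^2 - m - 3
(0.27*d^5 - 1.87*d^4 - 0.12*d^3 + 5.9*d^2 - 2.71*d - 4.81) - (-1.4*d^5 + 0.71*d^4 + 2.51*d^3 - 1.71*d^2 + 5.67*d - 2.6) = 1.67*d^5 - 2.58*d^4 - 2.63*d^3 + 7.61*d^2 - 8.38*d - 2.21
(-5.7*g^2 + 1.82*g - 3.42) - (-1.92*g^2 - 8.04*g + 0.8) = -3.78*g^2 + 9.86*g - 4.22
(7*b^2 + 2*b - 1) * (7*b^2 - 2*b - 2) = 49*b^4 - 25*b^2 - 2*b + 2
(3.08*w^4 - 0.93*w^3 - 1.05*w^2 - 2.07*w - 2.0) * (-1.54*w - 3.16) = -4.7432*w^5 - 8.3006*w^4 + 4.5558*w^3 + 6.5058*w^2 + 9.6212*w + 6.32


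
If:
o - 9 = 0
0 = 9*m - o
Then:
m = 1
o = 9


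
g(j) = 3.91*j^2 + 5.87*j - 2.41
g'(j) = 7.82*j + 5.87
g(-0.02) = -2.53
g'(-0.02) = 5.71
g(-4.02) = 37.18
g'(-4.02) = -25.57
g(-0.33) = -3.92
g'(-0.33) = 3.29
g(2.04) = 25.84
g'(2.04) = 21.82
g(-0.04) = -2.64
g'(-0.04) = 5.56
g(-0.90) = -4.53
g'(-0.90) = -1.17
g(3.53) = 67.03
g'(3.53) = 33.47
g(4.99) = 124.24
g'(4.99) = 44.89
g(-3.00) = 15.17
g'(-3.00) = -17.59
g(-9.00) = 261.47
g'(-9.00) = -64.51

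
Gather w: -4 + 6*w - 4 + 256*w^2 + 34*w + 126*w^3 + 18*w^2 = 126*w^3 + 274*w^2 + 40*w - 8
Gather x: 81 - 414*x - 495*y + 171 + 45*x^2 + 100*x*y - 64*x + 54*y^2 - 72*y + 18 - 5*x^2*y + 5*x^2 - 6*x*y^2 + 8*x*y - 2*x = x^2*(50 - 5*y) + x*(-6*y^2 + 108*y - 480) + 54*y^2 - 567*y + 270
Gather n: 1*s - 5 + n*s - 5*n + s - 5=n*(s - 5) + 2*s - 10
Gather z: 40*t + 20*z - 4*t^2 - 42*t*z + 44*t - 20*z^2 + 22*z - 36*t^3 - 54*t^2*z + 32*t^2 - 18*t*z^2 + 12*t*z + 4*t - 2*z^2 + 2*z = -36*t^3 + 28*t^2 + 88*t + z^2*(-18*t - 22) + z*(-54*t^2 - 30*t + 44)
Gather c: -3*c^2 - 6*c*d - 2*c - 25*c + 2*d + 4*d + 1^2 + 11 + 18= -3*c^2 + c*(-6*d - 27) + 6*d + 30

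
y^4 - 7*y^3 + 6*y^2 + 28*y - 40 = (y - 5)*(y - 2)^2*(y + 2)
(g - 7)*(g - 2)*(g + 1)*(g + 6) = g^4 - 2*g^3 - 43*g^2 + 44*g + 84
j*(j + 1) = j^2 + j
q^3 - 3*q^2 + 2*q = q*(q - 2)*(q - 1)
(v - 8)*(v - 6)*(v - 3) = v^3 - 17*v^2 + 90*v - 144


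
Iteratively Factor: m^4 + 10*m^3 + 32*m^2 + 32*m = (m + 4)*(m^3 + 6*m^2 + 8*m) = (m + 4)^2*(m^2 + 2*m) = (m + 2)*(m + 4)^2*(m)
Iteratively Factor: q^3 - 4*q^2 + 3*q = (q)*(q^2 - 4*q + 3) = q*(q - 1)*(q - 3)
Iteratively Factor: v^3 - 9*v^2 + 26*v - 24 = (v - 2)*(v^2 - 7*v + 12) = (v - 3)*(v - 2)*(v - 4)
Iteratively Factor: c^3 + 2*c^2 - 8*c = (c + 4)*(c^2 - 2*c) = (c - 2)*(c + 4)*(c)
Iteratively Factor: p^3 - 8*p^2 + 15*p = (p - 3)*(p^2 - 5*p) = (p - 5)*(p - 3)*(p)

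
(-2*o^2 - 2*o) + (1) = -2*o^2 - 2*o + 1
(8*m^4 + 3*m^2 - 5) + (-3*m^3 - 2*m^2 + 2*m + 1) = 8*m^4 - 3*m^3 + m^2 + 2*m - 4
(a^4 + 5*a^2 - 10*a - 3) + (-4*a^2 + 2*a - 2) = a^4 + a^2 - 8*a - 5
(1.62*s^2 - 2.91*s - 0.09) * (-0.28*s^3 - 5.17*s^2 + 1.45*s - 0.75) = -0.4536*s^5 - 7.5606*s^4 + 17.4189*s^3 - 4.9692*s^2 + 2.052*s + 0.0675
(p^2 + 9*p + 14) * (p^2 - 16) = p^4 + 9*p^3 - 2*p^2 - 144*p - 224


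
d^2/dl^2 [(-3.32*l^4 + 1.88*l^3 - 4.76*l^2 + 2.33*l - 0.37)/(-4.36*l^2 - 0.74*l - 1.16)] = (126.223744*l^6 + 64.2698879999999*l^5 + 111.655584*l^4 - 56.744256*l^3 - 58.317792*l^2 + 62.689488*l + 13.472856)/(82.881856*l^6 + 42.201312*l^5 + 73.316016*l^4 + 22.860968*l^3 + 19.506096*l^2 + 2.987232*l + 1.560896)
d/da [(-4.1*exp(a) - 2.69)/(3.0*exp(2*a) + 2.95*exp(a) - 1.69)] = (12.3*exp(2*a) + 16.14*exp(a) + 14.8645)*exp(a)/(9.0*exp(4*a) + 17.7*exp(3*a) - 1.4375*exp(2*a) - 9.971*exp(a) + 2.8561)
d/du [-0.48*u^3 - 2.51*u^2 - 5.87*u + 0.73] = -1.44*u^2 - 5.02*u - 5.87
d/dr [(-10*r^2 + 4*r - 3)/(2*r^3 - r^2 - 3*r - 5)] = (20*r^4 - 16*r^3 + 52*r^2 + 94*r - 29)/(4*r^6 - 4*r^5 - 11*r^4 - 14*r^3 + 19*r^2 + 30*r + 25)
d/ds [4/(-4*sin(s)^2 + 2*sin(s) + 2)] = 2*(4*sin(s) - 1)*cos(s)/(sin(s) + cos(2*s))^2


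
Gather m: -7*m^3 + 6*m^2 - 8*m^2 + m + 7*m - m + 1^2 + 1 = -7*m^3 - 2*m^2 + 7*m + 2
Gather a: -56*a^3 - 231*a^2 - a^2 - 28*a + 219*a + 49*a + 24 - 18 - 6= -56*a^3 - 232*a^2 + 240*a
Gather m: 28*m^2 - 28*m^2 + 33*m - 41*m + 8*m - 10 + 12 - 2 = 0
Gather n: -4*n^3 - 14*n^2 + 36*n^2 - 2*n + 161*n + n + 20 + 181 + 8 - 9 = -4*n^3 + 22*n^2 + 160*n + 200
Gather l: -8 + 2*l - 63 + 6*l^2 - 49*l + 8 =6*l^2 - 47*l - 63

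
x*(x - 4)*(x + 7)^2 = x^4 + 10*x^3 - 7*x^2 - 196*x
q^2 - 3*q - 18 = (q - 6)*(q + 3)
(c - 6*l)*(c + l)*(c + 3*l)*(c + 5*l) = c^4 + 3*c^3*l - 31*c^2*l^2 - 123*c*l^3 - 90*l^4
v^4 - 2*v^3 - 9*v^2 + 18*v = v*(v - 3)*(v - 2)*(v + 3)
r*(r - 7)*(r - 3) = r^3 - 10*r^2 + 21*r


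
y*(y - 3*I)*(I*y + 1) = I*y^3 + 4*y^2 - 3*I*y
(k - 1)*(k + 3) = k^2 + 2*k - 3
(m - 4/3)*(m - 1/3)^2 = m^3 - 2*m^2 + m - 4/27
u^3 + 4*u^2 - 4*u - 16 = (u - 2)*(u + 2)*(u + 4)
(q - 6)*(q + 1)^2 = q^3 - 4*q^2 - 11*q - 6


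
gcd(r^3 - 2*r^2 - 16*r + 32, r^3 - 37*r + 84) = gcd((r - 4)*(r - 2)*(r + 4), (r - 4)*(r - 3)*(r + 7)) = r - 4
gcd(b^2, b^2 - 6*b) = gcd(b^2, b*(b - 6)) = b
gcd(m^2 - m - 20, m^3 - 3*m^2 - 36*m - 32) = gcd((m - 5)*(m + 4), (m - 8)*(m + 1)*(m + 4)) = m + 4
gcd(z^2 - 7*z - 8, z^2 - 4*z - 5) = z + 1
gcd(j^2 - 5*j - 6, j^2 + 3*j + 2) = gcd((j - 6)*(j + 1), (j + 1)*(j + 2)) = j + 1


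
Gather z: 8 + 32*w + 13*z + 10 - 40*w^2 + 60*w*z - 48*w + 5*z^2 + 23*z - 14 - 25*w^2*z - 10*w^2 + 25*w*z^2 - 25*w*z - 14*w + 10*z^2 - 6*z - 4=-50*w^2 - 30*w + z^2*(25*w + 15) + z*(-25*w^2 + 35*w + 30)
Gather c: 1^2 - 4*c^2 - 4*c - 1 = -4*c^2 - 4*c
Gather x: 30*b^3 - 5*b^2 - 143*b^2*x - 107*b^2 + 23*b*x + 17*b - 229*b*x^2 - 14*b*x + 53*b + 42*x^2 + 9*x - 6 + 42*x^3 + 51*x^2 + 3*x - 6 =30*b^3 - 112*b^2 + 70*b + 42*x^3 + x^2*(93 - 229*b) + x*(-143*b^2 + 9*b + 12) - 12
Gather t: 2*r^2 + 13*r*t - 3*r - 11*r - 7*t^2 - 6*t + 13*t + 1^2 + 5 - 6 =2*r^2 - 14*r - 7*t^2 + t*(13*r + 7)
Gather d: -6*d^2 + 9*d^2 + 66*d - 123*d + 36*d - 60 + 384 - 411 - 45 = 3*d^2 - 21*d - 132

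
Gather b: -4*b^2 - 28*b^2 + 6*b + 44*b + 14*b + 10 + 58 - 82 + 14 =-32*b^2 + 64*b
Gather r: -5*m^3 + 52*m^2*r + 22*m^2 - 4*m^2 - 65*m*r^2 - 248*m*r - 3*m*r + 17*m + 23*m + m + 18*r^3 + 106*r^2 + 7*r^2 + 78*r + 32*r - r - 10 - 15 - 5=-5*m^3 + 18*m^2 + 41*m + 18*r^3 + r^2*(113 - 65*m) + r*(52*m^2 - 251*m + 109) - 30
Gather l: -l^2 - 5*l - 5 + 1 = -l^2 - 5*l - 4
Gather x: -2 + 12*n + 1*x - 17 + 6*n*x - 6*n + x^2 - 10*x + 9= 6*n + x^2 + x*(6*n - 9) - 10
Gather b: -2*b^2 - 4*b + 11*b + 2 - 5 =-2*b^2 + 7*b - 3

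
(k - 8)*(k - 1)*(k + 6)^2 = k^4 + 3*k^3 - 64*k^2 - 228*k + 288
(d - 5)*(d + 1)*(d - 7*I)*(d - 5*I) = d^4 - 4*d^3 - 12*I*d^3 - 40*d^2 + 48*I*d^2 + 140*d + 60*I*d + 175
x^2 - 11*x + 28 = (x - 7)*(x - 4)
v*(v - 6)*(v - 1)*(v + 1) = v^4 - 6*v^3 - v^2 + 6*v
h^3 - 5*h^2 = h^2*(h - 5)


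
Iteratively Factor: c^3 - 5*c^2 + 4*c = (c - 4)*(c^2 - c) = (c - 4)*(c - 1)*(c)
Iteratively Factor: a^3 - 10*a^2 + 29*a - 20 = (a - 5)*(a^2 - 5*a + 4) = (a - 5)*(a - 4)*(a - 1)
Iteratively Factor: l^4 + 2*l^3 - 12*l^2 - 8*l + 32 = (l - 2)*(l^3 + 4*l^2 - 4*l - 16) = (l - 2)^2*(l^2 + 6*l + 8) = (l - 2)^2*(l + 2)*(l + 4)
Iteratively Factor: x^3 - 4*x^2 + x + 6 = (x - 3)*(x^2 - x - 2) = (x - 3)*(x - 2)*(x + 1)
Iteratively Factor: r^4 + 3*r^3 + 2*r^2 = (r + 1)*(r^3 + 2*r^2) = r*(r + 1)*(r^2 + 2*r) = r*(r + 1)*(r + 2)*(r)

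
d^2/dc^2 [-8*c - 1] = 0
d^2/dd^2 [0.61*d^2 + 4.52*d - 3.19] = 1.22000000000000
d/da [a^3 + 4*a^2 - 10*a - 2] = 3*a^2 + 8*a - 10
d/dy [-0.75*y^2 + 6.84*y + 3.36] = 6.84 - 1.5*y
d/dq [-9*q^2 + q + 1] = 1 - 18*q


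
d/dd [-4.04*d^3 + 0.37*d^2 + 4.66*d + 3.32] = -12.12*d^2 + 0.74*d + 4.66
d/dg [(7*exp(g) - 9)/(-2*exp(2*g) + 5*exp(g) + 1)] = ((4*exp(g) - 5)*(7*exp(g) - 9) - 14*exp(2*g) + 35*exp(g) + 7)*exp(g)/(-2*exp(2*g) + 5*exp(g) + 1)^2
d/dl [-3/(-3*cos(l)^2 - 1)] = 36*sin(2*l)/(3*cos(2*l) + 5)^2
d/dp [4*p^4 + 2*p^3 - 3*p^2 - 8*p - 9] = 16*p^3 + 6*p^2 - 6*p - 8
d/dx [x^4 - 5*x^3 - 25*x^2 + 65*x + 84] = 4*x^3 - 15*x^2 - 50*x + 65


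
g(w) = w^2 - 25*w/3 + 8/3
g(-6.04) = 89.48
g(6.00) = -11.33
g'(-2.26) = -12.85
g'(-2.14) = -12.61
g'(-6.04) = -20.41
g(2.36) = -11.43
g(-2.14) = 25.08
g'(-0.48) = -9.29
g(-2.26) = 26.61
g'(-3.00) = -14.33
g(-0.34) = 5.62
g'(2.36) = -3.61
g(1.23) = -6.07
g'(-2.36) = -13.05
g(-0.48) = 6.90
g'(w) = 2*w - 25/3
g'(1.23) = -5.87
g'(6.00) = 3.67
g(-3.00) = 36.67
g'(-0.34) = -9.01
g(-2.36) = 27.90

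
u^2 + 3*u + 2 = (u + 1)*(u + 2)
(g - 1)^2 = g^2 - 2*g + 1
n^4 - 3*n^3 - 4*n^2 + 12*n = n*(n - 3)*(n - 2)*(n + 2)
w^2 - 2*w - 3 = (w - 3)*(w + 1)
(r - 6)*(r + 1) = r^2 - 5*r - 6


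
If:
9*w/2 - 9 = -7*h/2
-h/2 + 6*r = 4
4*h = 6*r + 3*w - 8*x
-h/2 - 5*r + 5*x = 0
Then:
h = 140/219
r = 473/657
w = 2962/1971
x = 515/657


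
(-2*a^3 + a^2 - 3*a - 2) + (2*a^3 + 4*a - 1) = a^2 + a - 3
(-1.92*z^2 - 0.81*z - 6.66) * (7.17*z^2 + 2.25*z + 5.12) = -13.7664*z^4 - 10.1277*z^3 - 59.4051*z^2 - 19.1322*z - 34.0992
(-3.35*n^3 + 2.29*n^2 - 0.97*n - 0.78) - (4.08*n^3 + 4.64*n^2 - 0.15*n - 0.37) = -7.43*n^3 - 2.35*n^2 - 0.82*n - 0.41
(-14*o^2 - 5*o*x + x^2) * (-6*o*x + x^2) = 84*o^3*x + 16*o^2*x^2 - 11*o*x^3 + x^4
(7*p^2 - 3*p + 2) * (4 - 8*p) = -56*p^3 + 52*p^2 - 28*p + 8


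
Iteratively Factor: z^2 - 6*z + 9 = (z - 3)*(z - 3)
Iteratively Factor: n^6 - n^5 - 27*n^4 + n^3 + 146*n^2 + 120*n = (n + 2)*(n^5 - 3*n^4 - 21*n^3 + 43*n^2 + 60*n) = (n + 1)*(n + 2)*(n^4 - 4*n^3 - 17*n^2 + 60*n) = (n - 3)*(n + 1)*(n + 2)*(n^3 - n^2 - 20*n) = (n - 3)*(n + 1)*(n + 2)*(n + 4)*(n^2 - 5*n) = n*(n - 3)*(n + 1)*(n + 2)*(n + 4)*(n - 5)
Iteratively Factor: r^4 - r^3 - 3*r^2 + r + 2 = (r + 1)*(r^3 - 2*r^2 - r + 2) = (r - 2)*(r + 1)*(r^2 - 1) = (r - 2)*(r + 1)^2*(r - 1)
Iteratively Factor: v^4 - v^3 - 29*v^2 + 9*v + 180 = (v - 3)*(v^3 + 2*v^2 - 23*v - 60) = (v - 3)*(v + 4)*(v^2 - 2*v - 15) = (v - 3)*(v + 3)*(v + 4)*(v - 5)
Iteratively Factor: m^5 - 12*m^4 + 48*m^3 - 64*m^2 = (m - 4)*(m^4 - 8*m^3 + 16*m^2) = m*(m - 4)*(m^3 - 8*m^2 + 16*m) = m^2*(m - 4)*(m^2 - 8*m + 16) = m^2*(m - 4)^2*(m - 4)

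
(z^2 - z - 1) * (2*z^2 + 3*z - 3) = 2*z^4 + z^3 - 8*z^2 + 3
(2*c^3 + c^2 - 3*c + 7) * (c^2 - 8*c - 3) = 2*c^5 - 15*c^4 - 17*c^3 + 28*c^2 - 47*c - 21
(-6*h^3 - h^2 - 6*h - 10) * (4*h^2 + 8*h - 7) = -24*h^5 - 52*h^4 + 10*h^3 - 81*h^2 - 38*h + 70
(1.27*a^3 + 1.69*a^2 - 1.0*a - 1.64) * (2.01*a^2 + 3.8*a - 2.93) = 2.5527*a^5 + 8.2229*a^4 + 0.6909*a^3 - 12.0481*a^2 - 3.302*a + 4.8052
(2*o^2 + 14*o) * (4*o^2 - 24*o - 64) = 8*o^4 + 8*o^3 - 464*o^2 - 896*o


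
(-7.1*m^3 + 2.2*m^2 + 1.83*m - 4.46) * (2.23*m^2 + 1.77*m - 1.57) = -15.833*m^5 - 7.661*m^4 + 19.1219*m^3 - 10.1607*m^2 - 10.7673*m + 7.0022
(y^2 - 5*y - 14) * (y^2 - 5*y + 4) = y^4 - 10*y^3 + 15*y^2 + 50*y - 56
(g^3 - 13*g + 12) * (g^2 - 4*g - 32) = g^5 - 4*g^4 - 45*g^3 + 64*g^2 + 368*g - 384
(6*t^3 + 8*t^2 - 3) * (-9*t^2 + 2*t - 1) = -54*t^5 - 60*t^4 + 10*t^3 + 19*t^2 - 6*t + 3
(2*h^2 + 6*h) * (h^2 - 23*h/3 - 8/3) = 2*h^4 - 28*h^3/3 - 154*h^2/3 - 16*h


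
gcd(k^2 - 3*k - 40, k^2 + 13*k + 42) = 1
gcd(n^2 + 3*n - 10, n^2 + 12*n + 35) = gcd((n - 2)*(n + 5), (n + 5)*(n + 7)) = n + 5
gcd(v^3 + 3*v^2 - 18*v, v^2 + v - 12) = v - 3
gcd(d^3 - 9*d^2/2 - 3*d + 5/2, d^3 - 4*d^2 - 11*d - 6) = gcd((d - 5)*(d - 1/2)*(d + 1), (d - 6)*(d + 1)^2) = d + 1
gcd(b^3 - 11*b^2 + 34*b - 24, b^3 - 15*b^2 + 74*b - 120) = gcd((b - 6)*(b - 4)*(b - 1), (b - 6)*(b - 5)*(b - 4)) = b^2 - 10*b + 24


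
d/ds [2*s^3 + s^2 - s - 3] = 6*s^2 + 2*s - 1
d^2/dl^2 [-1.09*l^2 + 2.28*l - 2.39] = -2.18000000000000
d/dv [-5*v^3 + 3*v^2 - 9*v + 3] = -15*v^2 + 6*v - 9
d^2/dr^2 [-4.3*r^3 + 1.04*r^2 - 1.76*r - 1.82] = 2.08 - 25.8*r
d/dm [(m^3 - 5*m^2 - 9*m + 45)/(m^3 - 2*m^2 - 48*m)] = 3*(m^4 - 26*m^3 + 29*m^2 + 60*m + 720)/(m^2*(m^4 - 4*m^3 - 92*m^2 + 192*m + 2304))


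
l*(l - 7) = l^2 - 7*l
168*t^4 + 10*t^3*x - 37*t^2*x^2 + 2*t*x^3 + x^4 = (-4*t + x)*(-3*t + x)*(2*t + x)*(7*t + x)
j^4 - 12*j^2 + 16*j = j*(j - 2)^2*(j + 4)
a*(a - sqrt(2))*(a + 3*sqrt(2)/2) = a^3 + sqrt(2)*a^2/2 - 3*a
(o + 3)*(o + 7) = o^2 + 10*o + 21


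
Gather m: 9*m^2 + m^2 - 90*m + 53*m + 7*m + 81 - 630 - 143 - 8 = 10*m^2 - 30*m - 700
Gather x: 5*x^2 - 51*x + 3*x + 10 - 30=5*x^2 - 48*x - 20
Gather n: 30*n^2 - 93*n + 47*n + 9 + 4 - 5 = 30*n^2 - 46*n + 8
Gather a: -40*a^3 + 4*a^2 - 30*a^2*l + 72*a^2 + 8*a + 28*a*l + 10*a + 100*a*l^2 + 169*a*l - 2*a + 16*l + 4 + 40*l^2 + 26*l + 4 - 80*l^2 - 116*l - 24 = -40*a^3 + a^2*(76 - 30*l) + a*(100*l^2 + 197*l + 16) - 40*l^2 - 74*l - 16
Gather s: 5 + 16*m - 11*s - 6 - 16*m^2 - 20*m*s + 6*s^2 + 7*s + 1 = -16*m^2 + 16*m + 6*s^2 + s*(-20*m - 4)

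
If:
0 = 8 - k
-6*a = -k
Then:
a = 4/3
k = 8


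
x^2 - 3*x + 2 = (x - 2)*(x - 1)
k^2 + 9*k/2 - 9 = (k - 3/2)*(k + 6)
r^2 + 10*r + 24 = (r + 4)*(r + 6)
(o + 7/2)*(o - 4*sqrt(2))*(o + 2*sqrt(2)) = o^3 - 2*sqrt(2)*o^2 + 7*o^2/2 - 16*o - 7*sqrt(2)*o - 56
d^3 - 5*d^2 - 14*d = d*(d - 7)*(d + 2)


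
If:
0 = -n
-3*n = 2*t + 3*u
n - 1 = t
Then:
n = 0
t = -1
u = 2/3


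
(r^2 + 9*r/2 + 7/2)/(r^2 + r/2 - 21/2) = (r + 1)/(r - 3)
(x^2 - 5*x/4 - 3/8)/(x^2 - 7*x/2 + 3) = (x + 1/4)/(x - 2)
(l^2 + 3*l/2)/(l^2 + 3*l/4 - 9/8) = 4*l/(4*l - 3)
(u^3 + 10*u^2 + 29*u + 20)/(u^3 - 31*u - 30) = (u + 4)/(u - 6)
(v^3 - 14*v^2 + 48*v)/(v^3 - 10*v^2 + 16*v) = (v - 6)/(v - 2)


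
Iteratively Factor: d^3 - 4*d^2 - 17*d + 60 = (d - 3)*(d^2 - d - 20) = (d - 3)*(d + 4)*(d - 5)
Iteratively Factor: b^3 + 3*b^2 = (b + 3)*(b^2) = b*(b + 3)*(b)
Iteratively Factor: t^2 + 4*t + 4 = (t + 2)*(t + 2)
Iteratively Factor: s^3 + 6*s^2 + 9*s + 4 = (s + 4)*(s^2 + 2*s + 1) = (s + 1)*(s + 4)*(s + 1)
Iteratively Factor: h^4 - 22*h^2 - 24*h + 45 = (h + 3)*(h^3 - 3*h^2 - 13*h + 15) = (h - 5)*(h + 3)*(h^2 + 2*h - 3) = (h - 5)*(h - 1)*(h + 3)*(h + 3)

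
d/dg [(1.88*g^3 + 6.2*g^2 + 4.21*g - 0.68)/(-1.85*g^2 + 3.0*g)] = (-3.478*g^4 + 11.28*g^3 + 26.3885*g^2 - 2.516*g + 2.04)/(g^2*(3.4225*g^2 - 11.1*g + 9.0))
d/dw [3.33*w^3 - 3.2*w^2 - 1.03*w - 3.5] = 9.99*w^2 - 6.4*w - 1.03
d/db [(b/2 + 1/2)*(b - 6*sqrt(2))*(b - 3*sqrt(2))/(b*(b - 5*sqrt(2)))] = (b^4 - 10*sqrt(2)*b^3 + 4*sqrt(2)*b^2 + 54*b^2 - 72*b + 180*sqrt(2))/(2*b^2*(b^2 - 10*sqrt(2)*b + 50))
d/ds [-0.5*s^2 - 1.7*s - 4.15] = -1.0*s - 1.7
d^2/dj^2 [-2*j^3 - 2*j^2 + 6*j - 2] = -12*j - 4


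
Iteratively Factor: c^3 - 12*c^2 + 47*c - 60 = (c - 5)*(c^2 - 7*c + 12) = (c - 5)*(c - 3)*(c - 4)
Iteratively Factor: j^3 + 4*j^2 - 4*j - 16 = (j - 2)*(j^2 + 6*j + 8) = (j - 2)*(j + 2)*(j + 4)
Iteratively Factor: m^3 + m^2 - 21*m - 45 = (m + 3)*(m^2 - 2*m - 15) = (m - 5)*(m + 3)*(m + 3)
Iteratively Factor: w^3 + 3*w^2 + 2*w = (w)*(w^2 + 3*w + 2) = w*(w + 2)*(w + 1)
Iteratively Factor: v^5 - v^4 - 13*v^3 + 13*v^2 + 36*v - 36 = (v + 3)*(v^4 - 4*v^3 - v^2 + 16*v - 12) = (v + 2)*(v + 3)*(v^3 - 6*v^2 + 11*v - 6) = (v - 1)*(v + 2)*(v + 3)*(v^2 - 5*v + 6) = (v - 2)*(v - 1)*(v + 2)*(v + 3)*(v - 3)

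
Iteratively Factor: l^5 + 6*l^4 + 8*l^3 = (l)*(l^4 + 6*l^3 + 8*l^2) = l*(l + 2)*(l^3 + 4*l^2) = l^2*(l + 2)*(l^2 + 4*l) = l^2*(l + 2)*(l + 4)*(l)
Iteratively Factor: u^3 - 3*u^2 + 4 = (u + 1)*(u^2 - 4*u + 4) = (u - 2)*(u + 1)*(u - 2)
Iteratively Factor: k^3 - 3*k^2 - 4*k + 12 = (k - 2)*(k^2 - k - 6) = (k - 3)*(k - 2)*(k + 2)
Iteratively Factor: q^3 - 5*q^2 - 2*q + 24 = (q - 3)*(q^2 - 2*q - 8) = (q - 4)*(q - 3)*(q + 2)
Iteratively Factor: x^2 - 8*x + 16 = (x - 4)*(x - 4)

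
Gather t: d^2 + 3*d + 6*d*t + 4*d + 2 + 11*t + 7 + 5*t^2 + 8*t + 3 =d^2 + 7*d + 5*t^2 + t*(6*d + 19) + 12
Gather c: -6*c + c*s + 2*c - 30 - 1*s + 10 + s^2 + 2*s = c*(s - 4) + s^2 + s - 20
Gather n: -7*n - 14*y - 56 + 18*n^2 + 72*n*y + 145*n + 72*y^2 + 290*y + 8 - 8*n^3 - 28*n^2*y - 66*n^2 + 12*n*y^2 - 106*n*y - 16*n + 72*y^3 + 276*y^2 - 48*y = -8*n^3 + n^2*(-28*y - 48) + n*(12*y^2 - 34*y + 122) + 72*y^3 + 348*y^2 + 228*y - 48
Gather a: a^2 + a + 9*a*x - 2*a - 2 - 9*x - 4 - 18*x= a^2 + a*(9*x - 1) - 27*x - 6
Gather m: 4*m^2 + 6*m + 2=4*m^2 + 6*m + 2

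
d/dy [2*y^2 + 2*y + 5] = 4*y + 2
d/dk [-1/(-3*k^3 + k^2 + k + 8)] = (-9*k^2 + 2*k + 1)/(-3*k^3 + k^2 + k + 8)^2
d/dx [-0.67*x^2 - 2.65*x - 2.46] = -1.34*x - 2.65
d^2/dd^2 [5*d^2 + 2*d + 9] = 10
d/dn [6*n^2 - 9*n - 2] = 12*n - 9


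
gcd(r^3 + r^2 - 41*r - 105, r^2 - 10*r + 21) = r - 7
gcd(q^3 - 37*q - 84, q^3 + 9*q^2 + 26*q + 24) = q^2 + 7*q + 12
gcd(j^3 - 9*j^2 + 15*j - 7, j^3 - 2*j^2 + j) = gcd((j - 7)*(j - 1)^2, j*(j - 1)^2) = j^2 - 2*j + 1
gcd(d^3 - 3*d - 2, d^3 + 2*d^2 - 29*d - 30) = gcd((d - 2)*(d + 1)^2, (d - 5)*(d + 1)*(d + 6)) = d + 1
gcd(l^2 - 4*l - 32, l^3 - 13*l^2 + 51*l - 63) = 1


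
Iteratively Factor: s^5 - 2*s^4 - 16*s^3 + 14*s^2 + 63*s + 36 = (s + 3)*(s^4 - 5*s^3 - s^2 + 17*s + 12) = (s - 4)*(s + 3)*(s^3 - s^2 - 5*s - 3) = (s - 4)*(s + 1)*(s + 3)*(s^2 - 2*s - 3) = (s - 4)*(s - 3)*(s + 1)*(s + 3)*(s + 1)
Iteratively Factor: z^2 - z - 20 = (z - 5)*(z + 4)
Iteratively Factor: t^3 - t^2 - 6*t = (t + 2)*(t^2 - 3*t) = t*(t + 2)*(t - 3)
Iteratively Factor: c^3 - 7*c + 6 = (c - 1)*(c^2 + c - 6) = (c - 2)*(c - 1)*(c + 3)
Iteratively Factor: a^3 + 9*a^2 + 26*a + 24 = (a + 4)*(a^2 + 5*a + 6) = (a + 2)*(a + 4)*(a + 3)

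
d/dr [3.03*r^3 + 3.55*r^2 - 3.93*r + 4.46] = 9.09*r^2 + 7.1*r - 3.93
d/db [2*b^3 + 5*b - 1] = 6*b^2 + 5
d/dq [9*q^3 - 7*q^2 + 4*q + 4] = 27*q^2 - 14*q + 4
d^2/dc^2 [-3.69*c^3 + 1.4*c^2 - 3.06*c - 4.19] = 2.8 - 22.14*c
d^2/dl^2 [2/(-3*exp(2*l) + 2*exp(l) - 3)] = 4*(-4*(3*exp(l) - 1)^2*exp(l) + (6*exp(l) - 1)*(3*exp(2*l) - 2*exp(l) + 3))*exp(l)/(3*exp(2*l) - 2*exp(l) + 3)^3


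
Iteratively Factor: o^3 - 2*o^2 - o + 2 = (o - 1)*(o^2 - o - 2) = (o - 1)*(o + 1)*(o - 2)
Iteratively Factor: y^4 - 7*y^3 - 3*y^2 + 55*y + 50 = (y + 1)*(y^3 - 8*y^2 + 5*y + 50) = (y + 1)*(y + 2)*(y^2 - 10*y + 25) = (y - 5)*(y + 1)*(y + 2)*(y - 5)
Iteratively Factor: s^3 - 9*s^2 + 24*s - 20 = (s - 5)*(s^2 - 4*s + 4) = (s - 5)*(s - 2)*(s - 2)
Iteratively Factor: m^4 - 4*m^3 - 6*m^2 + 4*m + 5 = (m - 5)*(m^3 + m^2 - m - 1) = (m - 5)*(m + 1)*(m^2 - 1) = (m - 5)*(m - 1)*(m + 1)*(m + 1)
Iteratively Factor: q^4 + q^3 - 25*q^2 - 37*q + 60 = (q + 3)*(q^3 - 2*q^2 - 19*q + 20) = (q + 3)*(q + 4)*(q^2 - 6*q + 5) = (q - 1)*(q + 3)*(q + 4)*(q - 5)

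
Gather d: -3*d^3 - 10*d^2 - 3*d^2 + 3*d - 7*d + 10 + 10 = -3*d^3 - 13*d^2 - 4*d + 20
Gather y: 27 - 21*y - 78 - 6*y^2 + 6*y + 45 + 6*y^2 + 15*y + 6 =0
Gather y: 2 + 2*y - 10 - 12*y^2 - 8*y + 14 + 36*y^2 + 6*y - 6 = 24*y^2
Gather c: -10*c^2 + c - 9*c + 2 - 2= -10*c^2 - 8*c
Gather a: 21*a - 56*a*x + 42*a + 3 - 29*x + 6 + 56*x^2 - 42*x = a*(63 - 56*x) + 56*x^2 - 71*x + 9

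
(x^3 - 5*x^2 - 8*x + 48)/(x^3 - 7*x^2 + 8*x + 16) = (x + 3)/(x + 1)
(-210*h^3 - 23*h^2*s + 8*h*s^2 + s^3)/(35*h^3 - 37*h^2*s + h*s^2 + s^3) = (6*h + s)/(-h + s)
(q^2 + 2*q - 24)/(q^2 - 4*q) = (q + 6)/q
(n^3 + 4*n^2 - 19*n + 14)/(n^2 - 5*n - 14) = (-n^3 - 4*n^2 + 19*n - 14)/(-n^2 + 5*n + 14)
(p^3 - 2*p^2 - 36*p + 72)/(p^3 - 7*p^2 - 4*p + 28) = (p^2 - 36)/(p^2 - 5*p - 14)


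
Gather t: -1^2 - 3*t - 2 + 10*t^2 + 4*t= 10*t^2 + t - 3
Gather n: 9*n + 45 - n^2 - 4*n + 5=-n^2 + 5*n + 50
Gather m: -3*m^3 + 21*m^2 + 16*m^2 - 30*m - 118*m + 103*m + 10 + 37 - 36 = -3*m^3 + 37*m^2 - 45*m + 11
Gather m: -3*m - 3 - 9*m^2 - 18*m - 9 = -9*m^2 - 21*m - 12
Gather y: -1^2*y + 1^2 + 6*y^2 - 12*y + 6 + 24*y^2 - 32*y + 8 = 30*y^2 - 45*y + 15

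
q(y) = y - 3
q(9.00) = 6.00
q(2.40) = -0.60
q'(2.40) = 1.00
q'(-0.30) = 1.00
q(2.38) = -0.62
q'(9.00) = 1.00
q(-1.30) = -4.30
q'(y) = 1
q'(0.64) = 1.00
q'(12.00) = 1.00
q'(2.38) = 1.00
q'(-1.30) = 1.00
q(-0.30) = -3.30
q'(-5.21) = 1.00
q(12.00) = 9.00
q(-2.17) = -5.17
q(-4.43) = -7.43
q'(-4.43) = 1.00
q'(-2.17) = 1.00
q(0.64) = -2.36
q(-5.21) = -8.21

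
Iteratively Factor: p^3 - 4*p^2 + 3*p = (p)*(p^2 - 4*p + 3) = p*(p - 1)*(p - 3)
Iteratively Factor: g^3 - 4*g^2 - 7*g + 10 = (g + 2)*(g^2 - 6*g + 5) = (g - 5)*(g + 2)*(g - 1)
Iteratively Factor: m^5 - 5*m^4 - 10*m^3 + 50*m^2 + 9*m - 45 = (m - 3)*(m^4 - 2*m^3 - 16*m^2 + 2*m + 15) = (m - 3)*(m + 1)*(m^3 - 3*m^2 - 13*m + 15) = (m - 3)*(m + 1)*(m + 3)*(m^2 - 6*m + 5) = (m - 3)*(m - 1)*(m + 1)*(m + 3)*(m - 5)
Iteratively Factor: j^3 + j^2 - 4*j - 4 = (j - 2)*(j^2 + 3*j + 2) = (j - 2)*(j + 1)*(j + 2)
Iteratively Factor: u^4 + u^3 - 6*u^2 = (u - 2)*(u^3 + 3*u^2) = u*(u - 2)*(u^2 + 3*u) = u*(u - 2)*(u + 3)*(u)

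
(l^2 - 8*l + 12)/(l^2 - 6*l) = (l - 2)/l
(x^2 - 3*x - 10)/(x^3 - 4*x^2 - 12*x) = (x - 5)/(x*(x - 6))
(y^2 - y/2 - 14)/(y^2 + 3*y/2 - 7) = (y - 4)/(y - 2)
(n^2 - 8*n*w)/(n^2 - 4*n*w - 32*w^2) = n/(n + 4*w)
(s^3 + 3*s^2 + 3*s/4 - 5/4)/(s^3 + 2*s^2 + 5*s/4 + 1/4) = (4*s^2 + 8*s - 5)/(4*s^2 + 4*s + 1)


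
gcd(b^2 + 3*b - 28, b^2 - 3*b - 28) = 1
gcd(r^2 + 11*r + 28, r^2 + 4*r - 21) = r + 7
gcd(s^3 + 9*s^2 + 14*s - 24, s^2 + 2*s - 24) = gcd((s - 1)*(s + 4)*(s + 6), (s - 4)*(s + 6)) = s + 6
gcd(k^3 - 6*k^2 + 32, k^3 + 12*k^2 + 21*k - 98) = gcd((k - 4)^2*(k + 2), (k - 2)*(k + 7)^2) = 1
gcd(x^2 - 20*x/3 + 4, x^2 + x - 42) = x - 6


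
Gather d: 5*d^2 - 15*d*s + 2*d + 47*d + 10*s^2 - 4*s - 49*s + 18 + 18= 5*d^2 + d*(49 - 15*s) + 10*s^2 - 53*s + 36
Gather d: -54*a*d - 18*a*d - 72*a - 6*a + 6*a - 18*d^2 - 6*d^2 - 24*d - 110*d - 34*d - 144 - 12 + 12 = -72*a - 24*d^2 + d*(-72*a - 168) - 144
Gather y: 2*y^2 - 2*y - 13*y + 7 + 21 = 2*y^2 - 15*y + 28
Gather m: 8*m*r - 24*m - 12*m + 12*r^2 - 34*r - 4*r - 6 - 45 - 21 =m*(8*r - 36) + 12*r^2 - 38*r - 72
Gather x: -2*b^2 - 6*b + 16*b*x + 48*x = -2*b^2 - 6*b + x*(16*b + 48)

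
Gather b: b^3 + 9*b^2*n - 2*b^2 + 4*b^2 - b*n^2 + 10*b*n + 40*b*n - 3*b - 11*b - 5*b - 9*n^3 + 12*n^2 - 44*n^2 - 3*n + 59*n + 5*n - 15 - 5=b^3 + b^2*(9*n + 2) + b*(-n^2 + 50*n - 19) - 9*n^3 - 32*n^2 + 61*n - 20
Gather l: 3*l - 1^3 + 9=3*l + 8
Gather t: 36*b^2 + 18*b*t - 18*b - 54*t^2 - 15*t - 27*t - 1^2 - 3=36*b^2 - 18*b - 54*t^2 + t*(18*b - 42) - 4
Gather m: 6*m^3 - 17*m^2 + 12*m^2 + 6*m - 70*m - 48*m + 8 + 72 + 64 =6*m^3 - 5*m^2 - 112*m + 144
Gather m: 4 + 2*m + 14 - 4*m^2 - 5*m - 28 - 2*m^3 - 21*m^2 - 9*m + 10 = -2*m^3 - 25*m^2 - 12*m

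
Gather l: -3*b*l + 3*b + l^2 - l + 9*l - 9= 3*b + l^2 + l*(8 - 3*b) - 9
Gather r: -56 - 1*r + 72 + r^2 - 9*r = r^2 - 10*r + 16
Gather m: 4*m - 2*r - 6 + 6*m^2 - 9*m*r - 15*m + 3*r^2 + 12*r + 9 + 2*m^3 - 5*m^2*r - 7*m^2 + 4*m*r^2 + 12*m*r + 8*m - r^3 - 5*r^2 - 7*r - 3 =2*m^3 + m^2*(-5*r - 1) + m*(4*r^2 + 3*r - 3) - r^3 - 2*r^2 + 3*r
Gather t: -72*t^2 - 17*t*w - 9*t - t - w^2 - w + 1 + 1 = -72*t^2 + t*(-17*w - 10) - w^2 - w + 2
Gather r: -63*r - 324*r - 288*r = -675*r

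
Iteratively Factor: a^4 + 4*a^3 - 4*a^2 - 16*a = (a + 4)*(a^3 - 4*a) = (a + 2)*(a + 4)*(a^2 - 2*a) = (a - 2)*(a + 2)*(a + 4)*(a)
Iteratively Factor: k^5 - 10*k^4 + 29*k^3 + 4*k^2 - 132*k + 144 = (k - 2)*(k^4 - 8*k^3 + 13*k^2 + 30*k - 72) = (k - 2)*(k + 2)*(k^3 - 10*k^2 + 33*k - 36) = (k - 3)*(k - 2)*(k + 2)*(k^2 - 7*k + 12) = (k - 3)^2*(k - 2)*(k + 2)*(k - 4)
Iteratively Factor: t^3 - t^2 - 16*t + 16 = (t + 4)*(t^2 - 5*t + 4) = (t - 1)*(t + 4)*(t - 4)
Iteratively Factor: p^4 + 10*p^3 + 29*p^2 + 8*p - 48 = (p + 3)*(p^3 + 7*p^2 + 8*p - 16) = (p + 3)*(p + 4)*(p^2 + 3*p - 4) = (p - 1)*(p + 3)*(p + 4)*(p + 4)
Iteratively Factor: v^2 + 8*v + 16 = (v + 4)*(v + 4)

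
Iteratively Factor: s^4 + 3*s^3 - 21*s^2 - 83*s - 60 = (s + 1)*(s^3 + 2*s^2 - 23*s - 60) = (s + 1)*(s + 4)*(s^2 - 2*s - 15) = (s + 1)*(s + 3)*(s + 4)*(s - 5)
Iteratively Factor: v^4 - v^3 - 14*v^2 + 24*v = (v - 3)*(v^3 + 2*v^2 - 8*v) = (v - 3)*(v + 4)*(v^2 - 2*v) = v*(v - 3)*(v + 4)*(v - 2)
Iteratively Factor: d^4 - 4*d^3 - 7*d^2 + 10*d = (d + 2)*(d^3 - 6*d^2 + 5*d) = (d - 5)*(d + 2)*(d^2 - d) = d*(d - 5)*(d + 2)*(d - 1)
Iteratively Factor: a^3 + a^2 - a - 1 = (a + 1)*(a^2 - 1) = (a + 1)^2*(a - 1)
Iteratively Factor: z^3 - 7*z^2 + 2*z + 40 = (z - 4)*(z^2 - 3*z - 10) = (z - 4)*(z + 2)*(z - 5)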